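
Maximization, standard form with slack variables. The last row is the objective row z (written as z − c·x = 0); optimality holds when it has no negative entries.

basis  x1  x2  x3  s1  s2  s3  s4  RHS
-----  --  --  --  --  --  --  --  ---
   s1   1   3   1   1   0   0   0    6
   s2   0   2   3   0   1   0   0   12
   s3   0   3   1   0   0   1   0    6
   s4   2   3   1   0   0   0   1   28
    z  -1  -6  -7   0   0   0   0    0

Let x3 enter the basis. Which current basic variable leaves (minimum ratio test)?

s2

Column x3 entries and ratios — s1: 6/1 = 6; s2: 12/3 = 4; s3: 6/1 = 6; s4: 28/1 = 28.
Smallest ratio is 4 in the row of s2, so s2 leaves.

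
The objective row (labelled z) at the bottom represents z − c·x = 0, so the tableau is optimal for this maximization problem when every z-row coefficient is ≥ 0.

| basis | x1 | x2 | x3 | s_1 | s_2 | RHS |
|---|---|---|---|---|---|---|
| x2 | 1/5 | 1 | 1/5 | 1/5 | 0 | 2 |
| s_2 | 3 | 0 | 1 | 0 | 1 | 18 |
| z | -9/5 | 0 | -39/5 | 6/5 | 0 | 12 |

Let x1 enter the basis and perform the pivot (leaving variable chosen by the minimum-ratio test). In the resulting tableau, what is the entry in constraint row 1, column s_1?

Ratio test on column x1 — row 1: 2/(1/5) = 10; row 2: 18/3 = 6. Minimum is 6 at row 2 (s_2 leaves); pivot element 3.
Divide row 2 by 3; eliminate column x1 from the other rows.
Row 1 update in column s_1: 1/5 − (1/5)·0 = 1/5.

1/5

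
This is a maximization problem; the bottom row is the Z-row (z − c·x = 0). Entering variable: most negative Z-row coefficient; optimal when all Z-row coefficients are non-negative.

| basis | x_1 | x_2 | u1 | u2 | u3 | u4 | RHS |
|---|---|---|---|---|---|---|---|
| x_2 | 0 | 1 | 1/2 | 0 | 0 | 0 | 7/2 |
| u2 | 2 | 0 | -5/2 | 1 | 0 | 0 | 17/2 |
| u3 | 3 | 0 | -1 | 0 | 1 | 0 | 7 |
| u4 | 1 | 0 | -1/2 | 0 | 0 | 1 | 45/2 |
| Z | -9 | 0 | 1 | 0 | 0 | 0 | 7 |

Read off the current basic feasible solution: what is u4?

u4 is basic (row 4); its value is the RHS of that row, 45/2.

45/2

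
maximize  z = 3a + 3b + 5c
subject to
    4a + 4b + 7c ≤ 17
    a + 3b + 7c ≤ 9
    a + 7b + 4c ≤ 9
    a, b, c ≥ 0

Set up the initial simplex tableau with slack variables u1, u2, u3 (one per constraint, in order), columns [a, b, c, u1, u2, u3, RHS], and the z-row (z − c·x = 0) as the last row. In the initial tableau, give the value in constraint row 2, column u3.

Slack u3 belongs to constraint 3; its column is the unit vector e_3, so the entry in row 2 is 0.

0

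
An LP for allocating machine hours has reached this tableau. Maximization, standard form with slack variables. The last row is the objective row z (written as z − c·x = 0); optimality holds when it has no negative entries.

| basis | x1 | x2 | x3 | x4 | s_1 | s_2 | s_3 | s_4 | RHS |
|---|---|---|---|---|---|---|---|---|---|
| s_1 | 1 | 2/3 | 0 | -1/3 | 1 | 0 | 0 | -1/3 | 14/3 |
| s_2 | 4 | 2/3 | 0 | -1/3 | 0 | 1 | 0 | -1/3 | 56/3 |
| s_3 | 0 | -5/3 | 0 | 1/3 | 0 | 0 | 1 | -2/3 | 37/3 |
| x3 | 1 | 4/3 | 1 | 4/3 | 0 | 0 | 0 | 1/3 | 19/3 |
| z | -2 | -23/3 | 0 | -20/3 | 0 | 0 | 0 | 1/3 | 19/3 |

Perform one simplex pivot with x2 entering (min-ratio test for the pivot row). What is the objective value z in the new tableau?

Ratio test on column x2 — row 1: (14/3)/(2/3) = 7; row 2: (56/3)/(2/3) = 28; row 3: entry -5/3 ≤ 0; row 4: (19/3)/(4/3) = 19/4. Minimum is 19/4 at row 4 (x3 leaves); pivot element 4/3.
Pivot on row 4; the z-row RHS becomes 19/3 − (-23/3)·(19/4) = 171/4.

171/4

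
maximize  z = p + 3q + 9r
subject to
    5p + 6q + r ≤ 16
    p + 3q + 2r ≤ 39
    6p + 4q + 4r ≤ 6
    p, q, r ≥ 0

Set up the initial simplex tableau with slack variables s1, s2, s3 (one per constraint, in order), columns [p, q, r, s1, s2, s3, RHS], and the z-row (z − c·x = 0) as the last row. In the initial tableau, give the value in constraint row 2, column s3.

Slack s3 belongs to constraint 3; its column is the unit vector e_3, so the entry in row 2 is 0.

0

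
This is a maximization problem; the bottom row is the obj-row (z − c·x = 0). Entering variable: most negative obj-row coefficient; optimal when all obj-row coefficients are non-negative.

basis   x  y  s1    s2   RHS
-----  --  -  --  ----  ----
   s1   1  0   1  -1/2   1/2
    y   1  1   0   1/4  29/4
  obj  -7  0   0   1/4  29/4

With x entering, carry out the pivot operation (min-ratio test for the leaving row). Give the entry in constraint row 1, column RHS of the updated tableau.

1/2

Ratio test on column x — row 1: (1/2)/1 = 1/2; row 2: (29/4)/1 = 29/4. Minimum is 1/2 at row 1 (s1 leaves); pivot element 1.
Divide row 1 by 1; eliminate column x from the other rows.
In the new row 1, the RHS entry is the old entry divided by the pivot: (1/2)/1 = 1/2.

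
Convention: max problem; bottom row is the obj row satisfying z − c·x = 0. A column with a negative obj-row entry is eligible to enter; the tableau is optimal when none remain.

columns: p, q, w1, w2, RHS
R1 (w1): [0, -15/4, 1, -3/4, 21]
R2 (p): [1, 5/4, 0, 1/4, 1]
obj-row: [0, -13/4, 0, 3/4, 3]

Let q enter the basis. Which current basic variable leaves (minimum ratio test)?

p

Column q entries and ratios — w1: -15/4 ≤ 0, skip; p: 1/(5/4) = 4/5.
Smallest ratio is 4/5 in the row of p, so p leaves.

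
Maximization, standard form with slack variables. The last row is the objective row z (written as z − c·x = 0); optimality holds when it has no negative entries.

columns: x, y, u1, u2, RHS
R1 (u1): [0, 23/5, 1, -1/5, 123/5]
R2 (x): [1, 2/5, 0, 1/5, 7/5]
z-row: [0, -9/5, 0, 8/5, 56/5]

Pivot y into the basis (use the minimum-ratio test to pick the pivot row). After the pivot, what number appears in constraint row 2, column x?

Ratio test on column y — row 1: (123/5)/(23/5) = 123/23; row 2: (7/5)/(2/5) = 7/2. Minimum is 7/2 at row 2 (x leaves); pivot element 2/5.
Divide row 2 by 2/5; eliminate column y from the other rows.
In the new row 2, the x entry is the old entry divided by the pivot: 1/(2/5) = 5/2.

5/2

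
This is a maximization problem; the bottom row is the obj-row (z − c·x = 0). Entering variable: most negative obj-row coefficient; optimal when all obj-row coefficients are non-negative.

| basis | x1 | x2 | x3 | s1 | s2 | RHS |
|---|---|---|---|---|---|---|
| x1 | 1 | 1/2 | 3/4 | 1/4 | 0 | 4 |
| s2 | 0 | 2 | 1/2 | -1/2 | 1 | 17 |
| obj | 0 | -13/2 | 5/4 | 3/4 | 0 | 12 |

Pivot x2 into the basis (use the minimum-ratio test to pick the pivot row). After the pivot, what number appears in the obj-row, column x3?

Ratio test on column x2 — row 1: 4/(1/2) = 8; row 2: 17/2 = 17/2. Minimum is 8 at row 1 (x1 leaves); pivot element 1/2.
Divide row 1 by 1/2; eliminate column x2 from the other rows.
obj-row update in column x3: 5/4 − (-13/2)·(3/2) = 11.

11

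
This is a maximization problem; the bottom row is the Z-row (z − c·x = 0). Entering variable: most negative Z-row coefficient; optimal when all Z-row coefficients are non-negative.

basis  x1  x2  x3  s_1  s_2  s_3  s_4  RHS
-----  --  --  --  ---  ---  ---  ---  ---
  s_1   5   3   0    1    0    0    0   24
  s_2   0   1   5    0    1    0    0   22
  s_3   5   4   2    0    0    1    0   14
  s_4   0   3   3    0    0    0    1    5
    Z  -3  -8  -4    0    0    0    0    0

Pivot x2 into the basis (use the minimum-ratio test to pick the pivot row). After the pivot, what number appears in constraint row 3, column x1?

5

Ratio test on column x2 — row 1: 24/3 = 8; row 2: 22/1 = 22; row 3: 14/4 = 7/2; row 4: 5/3 = 5/3. Minimum is 5/3 at row 4 (s_4 leaves); pivot element 3.
Divide row 4 by 3; eliminate column x2 from the other rows.
Row 3 update in column x1: 5 − 4·0 = 5.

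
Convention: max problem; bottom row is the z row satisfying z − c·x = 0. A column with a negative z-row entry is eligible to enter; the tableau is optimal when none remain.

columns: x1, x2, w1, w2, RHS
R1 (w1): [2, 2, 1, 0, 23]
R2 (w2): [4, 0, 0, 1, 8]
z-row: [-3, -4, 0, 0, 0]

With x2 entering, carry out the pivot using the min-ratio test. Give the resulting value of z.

Ratio test on column x2 — row 1: 23/2 = 23/2; row 2: entry 0 ≤ 0. Minimum is 23/2 at row 1 (w1 leaves); pivot element 2.
Pivot on row 1; the z-row RHS becomes 0 − (-4)·(23/2) = 46.

46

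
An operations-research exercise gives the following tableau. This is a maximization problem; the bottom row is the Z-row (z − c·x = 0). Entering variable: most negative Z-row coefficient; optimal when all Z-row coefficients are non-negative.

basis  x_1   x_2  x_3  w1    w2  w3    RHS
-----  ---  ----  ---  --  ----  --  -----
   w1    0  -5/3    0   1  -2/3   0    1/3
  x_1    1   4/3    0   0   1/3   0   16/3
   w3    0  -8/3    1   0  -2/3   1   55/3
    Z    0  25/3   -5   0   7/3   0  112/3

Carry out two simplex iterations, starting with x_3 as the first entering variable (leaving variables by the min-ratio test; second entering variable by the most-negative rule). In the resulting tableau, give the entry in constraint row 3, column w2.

Ratio test on column x_3 — row 1: entry 0 ≤ 0; row 2: entry 0 ≤ 0; row 3: (55/3)/1 = 55/3. Minimum is 55/3 at row 3 (w3 leaves); pivot element 1.
Divide row 3 by 1; eliminate column x_3 from the other rows.
Second iteration: most negative Z-row entry is -5 in column x_2, so x_2 enters.
Ratio test on column x_2 — row 1: entry -5/3 ≤ 0; row 2: (16/3)/(4/3) = 4; row 3: entry -8/3 ≤ 0. Minimum is 4 at row 2 (x_1 leaves); pivot element 4/3.
Divide row 2 by 4/3; eliminate column x_2 from the other rows.
After both pivots, the entry at constraint row 3, column w2 is 0.

0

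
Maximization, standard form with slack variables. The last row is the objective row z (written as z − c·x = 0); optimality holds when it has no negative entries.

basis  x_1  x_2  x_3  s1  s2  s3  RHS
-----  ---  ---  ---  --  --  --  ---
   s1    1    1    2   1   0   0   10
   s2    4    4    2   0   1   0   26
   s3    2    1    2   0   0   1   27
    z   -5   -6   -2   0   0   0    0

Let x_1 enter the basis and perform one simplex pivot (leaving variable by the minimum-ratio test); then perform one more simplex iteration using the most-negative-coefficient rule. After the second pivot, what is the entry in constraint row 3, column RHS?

Ratio test on column x_1 — row 1: 10/1 = 10; row 2: 26/4 = 13/2; row 3: 27/2 = 27/2. Minimum is 13/2 at row 2 (s2 leaves); pivot element 4.
Divide row 2 by 4; eliminate column x_1 from the other rows.
Second iteration: most negative z-row entry is -1 in column x_2, so x_2 enters.
Ratio test on column x_2 — row 1: entry 0 ≤ 0; row 2: (13/2)/1 = 13/2; row 3: entry -1 ≤ 0. Minimum is 13/2 at row 2 (x_1 leaves); pivot element 1.
Divide row 2 by 1; eliminate column x_2 from the other rows.
After both pivots, the entry at constraint row 3, column RHS is 41/2.

41/2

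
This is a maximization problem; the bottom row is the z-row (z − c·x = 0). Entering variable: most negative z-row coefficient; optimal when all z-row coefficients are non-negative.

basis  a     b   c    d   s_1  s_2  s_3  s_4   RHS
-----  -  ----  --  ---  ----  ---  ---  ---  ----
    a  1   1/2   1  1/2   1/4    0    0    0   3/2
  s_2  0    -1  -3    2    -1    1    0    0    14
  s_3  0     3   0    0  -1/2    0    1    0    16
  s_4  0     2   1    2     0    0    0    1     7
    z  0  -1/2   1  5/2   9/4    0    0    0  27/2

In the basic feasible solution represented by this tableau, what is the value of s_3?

s_3 is basic (row 3); its value is the RHS of that row, 16.

16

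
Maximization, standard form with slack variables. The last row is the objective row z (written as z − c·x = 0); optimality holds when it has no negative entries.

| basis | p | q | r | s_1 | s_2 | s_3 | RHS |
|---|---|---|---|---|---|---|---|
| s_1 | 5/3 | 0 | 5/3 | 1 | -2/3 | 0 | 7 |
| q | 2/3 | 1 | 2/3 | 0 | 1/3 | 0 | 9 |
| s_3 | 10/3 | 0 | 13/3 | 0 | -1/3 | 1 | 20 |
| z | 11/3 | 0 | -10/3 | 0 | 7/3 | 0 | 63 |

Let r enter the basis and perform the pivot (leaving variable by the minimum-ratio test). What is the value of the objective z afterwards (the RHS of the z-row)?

77

Ratio test on column r — row 1: 7/(5/3) = 21/5; row 2: 9/(2/3) = 27/2; row 3: 20/(13/3) = 60/13. Minimum is 21/5 at row 1 (s_1 leaves); pivot element 5/3.
Pivot on row 1; the z-row RHS becomes 63 − (-10/3)·(21/5) = 77.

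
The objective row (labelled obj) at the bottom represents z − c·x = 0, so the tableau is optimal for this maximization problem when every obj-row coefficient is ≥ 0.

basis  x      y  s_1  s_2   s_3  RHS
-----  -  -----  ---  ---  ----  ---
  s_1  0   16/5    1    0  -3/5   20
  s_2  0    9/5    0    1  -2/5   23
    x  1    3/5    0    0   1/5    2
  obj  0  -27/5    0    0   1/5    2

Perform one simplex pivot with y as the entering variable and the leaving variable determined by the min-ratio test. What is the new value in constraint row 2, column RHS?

17

Ratio test on column y — row 1: 20/(16/5) = 25/4; row 2: 23/(9/5) = 115/9; row 3: 2/(3/5) = 10/3. Minimum is 10/3 at row 3 (x leaves); pivot element 3/5.
Divide row 3 by 3/5; eliminate column y from the other rows.
Row 2 update in column RHS: 23 − (9/5)·(10/3) = 17.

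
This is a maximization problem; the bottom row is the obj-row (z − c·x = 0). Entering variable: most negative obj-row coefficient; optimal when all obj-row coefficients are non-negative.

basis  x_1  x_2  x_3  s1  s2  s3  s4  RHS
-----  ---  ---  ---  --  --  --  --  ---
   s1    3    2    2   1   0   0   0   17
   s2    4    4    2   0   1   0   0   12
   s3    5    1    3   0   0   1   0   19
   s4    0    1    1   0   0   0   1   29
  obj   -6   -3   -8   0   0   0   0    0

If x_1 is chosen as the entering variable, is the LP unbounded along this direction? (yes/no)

Column x_1 has positive entries in row(s) 1, 2, 3, so the ratio test bounds it — not unbounded.

no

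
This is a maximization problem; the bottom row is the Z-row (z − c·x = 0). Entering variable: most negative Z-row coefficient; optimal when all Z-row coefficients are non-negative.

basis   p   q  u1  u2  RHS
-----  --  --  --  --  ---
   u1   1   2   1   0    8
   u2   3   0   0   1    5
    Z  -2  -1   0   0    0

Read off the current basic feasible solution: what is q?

0

q is not in the basis, so in the current basic feasible solution q = 0.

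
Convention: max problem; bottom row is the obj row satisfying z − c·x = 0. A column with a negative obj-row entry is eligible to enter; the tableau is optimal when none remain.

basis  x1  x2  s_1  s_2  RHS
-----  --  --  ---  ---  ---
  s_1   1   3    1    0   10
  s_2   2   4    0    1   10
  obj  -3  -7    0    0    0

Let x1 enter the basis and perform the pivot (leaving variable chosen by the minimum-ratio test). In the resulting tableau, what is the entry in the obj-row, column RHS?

Ratio test on column x1 — row 1: 10/1 = 10; row 2: 10/2 = 5. Minimum is 5 at row 2 (s_2 leaves); pivot element 2.
Divide row 2 by 2; eliminate column x1 from the other rows.
obj-row update in column RHS: 0 − (-3)·5 = 15.

15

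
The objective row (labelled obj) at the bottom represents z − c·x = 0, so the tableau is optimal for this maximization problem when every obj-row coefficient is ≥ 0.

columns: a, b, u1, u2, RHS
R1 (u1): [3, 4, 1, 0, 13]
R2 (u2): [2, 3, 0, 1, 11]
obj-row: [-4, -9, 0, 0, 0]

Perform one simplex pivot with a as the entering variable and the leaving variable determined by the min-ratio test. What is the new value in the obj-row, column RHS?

Ratio test on column a — row 1: 13/3 = 13/3; row 2: 11/2 = 11/2. Minimum is 13/3 at row 1 (u1 leaves); pivot element 3.
Divide row 1 by 3; eliminate column a from the other rows.
obj-row update in column RHS: 0 − (-4)·(13/3) = 52/3.

52/3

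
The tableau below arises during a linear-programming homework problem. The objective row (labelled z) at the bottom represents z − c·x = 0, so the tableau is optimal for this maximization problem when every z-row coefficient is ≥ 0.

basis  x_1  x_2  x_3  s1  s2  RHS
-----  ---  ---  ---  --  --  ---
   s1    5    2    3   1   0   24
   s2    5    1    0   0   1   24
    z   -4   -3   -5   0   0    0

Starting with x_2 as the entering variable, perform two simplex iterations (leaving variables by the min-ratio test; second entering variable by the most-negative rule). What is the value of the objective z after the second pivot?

Ratio test on column x_2 — row 1: 24/2 = 12; row 2: 24/1 = 24. Minimum is 12 at row 1 (s1 leaves); pivot element 2.
Pivot on row 1; the z-row RHS becomes 0 − (-3)·12 = 36.
Next entering variable (most negative z-row entry -1/2): x_3.
Ratio test on column x_3 — row 1: 12/(3/2) = 8; row 2: entry -3/2 ≤ 0. Minimum is 8 at row 1 (x_2 leaves); pivot element 3/2.
After the second pivot the z-row RHS is 36 − (-1/2)·8 = 40.

40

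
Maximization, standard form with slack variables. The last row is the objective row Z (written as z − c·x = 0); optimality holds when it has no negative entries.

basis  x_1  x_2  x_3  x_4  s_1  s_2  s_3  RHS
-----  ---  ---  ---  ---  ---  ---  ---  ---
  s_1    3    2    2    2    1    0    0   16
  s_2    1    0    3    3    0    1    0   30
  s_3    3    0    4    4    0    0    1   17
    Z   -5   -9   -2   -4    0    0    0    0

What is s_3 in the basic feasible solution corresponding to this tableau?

17

s_3 is basic (row 3); its value is the RHS of that row, 17.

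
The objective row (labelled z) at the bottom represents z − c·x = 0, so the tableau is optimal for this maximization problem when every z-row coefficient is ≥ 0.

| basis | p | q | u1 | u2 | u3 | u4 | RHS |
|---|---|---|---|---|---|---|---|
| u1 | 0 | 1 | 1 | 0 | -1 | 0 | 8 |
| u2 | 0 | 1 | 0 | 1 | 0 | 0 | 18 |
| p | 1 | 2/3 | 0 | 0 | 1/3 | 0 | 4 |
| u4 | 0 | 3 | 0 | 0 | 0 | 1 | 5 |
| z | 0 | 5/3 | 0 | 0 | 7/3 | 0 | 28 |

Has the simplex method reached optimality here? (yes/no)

yes

Every z-row coefficient is ≥ 0, so the tableau is optimal.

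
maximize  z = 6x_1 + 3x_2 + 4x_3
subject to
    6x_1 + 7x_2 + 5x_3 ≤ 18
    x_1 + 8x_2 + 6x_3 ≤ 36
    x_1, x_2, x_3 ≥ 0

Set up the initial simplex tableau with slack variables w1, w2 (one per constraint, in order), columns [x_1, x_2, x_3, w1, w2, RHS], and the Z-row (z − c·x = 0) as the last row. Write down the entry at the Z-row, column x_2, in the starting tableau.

-3

The Z-row carries the negated objective coefficients: the x_2 entry is -3.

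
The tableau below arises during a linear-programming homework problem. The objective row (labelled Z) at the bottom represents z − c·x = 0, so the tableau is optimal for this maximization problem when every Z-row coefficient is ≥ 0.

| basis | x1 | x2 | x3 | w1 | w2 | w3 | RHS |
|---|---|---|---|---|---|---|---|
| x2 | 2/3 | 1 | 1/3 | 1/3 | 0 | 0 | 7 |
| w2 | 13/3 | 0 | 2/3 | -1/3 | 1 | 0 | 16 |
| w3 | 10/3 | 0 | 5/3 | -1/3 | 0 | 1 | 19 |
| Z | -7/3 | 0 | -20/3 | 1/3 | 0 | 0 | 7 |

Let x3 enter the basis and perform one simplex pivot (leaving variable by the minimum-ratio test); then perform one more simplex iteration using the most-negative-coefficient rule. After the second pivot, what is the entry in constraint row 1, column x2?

Ratio test on column x3 — row 1: 7/(1/3) = 21; row 2: 16/(2/3) = 24; row 3: 19/(5/3) = 57/5. Minimum is 57/5 at row 3 (w3 leaves); pivot element 5/3.
Divide row 3 by 5/3; eliminate column x3 from the other rows.
Second iteration: most negative Z-row entry is -1 in column w1, so w1 enters.
Ratio test on column w1 — row 1: (16/5)/(2/5) = 8; row 2: entry -1/5 ≤ 0; row 3: entry -1/5 ≤ 0. Minimum is 8 at row 1 (x2 leaves); pivot element 2/5.
Divide row 1 by 2/5; eliminate column w1 from the other rows.
After both pivots, the entry at constraint row 1, column x2 is 5/2.

5/2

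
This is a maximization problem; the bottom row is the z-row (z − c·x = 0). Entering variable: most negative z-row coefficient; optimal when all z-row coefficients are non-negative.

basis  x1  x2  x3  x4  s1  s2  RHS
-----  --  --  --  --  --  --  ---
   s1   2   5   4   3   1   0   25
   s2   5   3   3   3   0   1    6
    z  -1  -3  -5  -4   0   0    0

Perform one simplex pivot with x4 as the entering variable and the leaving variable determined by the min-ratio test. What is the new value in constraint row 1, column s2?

-1

Ratio test on column x4 — row 1: 25/3 = 25/3; row 2: 6/3 = 2. Minimum is 2 at row 2 (s2 leaves); pivot element 3.
Divide row 2 by 3; eliminate column x4 from the other rows.
Row 1 update in column s2: 0 − 3·(1/3) = -1.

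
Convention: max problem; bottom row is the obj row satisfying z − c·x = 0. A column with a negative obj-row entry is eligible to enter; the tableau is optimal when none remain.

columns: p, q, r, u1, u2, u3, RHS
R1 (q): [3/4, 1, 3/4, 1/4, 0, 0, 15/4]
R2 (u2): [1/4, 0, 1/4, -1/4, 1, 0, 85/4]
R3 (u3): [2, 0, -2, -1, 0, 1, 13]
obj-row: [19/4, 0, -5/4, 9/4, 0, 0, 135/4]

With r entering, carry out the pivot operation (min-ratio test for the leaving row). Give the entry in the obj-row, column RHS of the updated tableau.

Ratio test on column r — row 1: (15/4)/(3/4) = 5; row 2: (85/4)/(1/4) = 85; row 3: entry -2 ≤ 0. Minimum is 5 at row 1 (q leaves); pivot element 3/4.
Divide row 1 by 3/4; eliminate column r from the other rows.
obj-row update in column RHS: 135/4 − (-5/4)·5 = 40.

40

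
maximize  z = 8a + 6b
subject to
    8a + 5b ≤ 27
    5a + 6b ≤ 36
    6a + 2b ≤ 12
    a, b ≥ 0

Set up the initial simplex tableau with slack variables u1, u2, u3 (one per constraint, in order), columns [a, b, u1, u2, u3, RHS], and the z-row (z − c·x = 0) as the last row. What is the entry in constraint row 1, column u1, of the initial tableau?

Slack u1 belongs to constraint 1; its column is the unit vector e_1, so the entry in row 1 is 1.

1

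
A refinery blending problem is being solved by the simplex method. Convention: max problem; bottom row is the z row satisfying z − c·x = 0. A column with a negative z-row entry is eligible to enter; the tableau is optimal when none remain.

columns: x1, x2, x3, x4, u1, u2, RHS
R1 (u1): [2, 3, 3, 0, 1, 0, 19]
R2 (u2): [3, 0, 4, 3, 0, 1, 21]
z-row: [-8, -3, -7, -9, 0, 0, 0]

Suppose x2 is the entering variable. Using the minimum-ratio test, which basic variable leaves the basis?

u1

Column x2 entries and ratios — u1: 19/3 = 19/3; u2: 0 ≤ 0, skip.
Smallest ratio is 19/3 in the row of u1, so u1 leaves.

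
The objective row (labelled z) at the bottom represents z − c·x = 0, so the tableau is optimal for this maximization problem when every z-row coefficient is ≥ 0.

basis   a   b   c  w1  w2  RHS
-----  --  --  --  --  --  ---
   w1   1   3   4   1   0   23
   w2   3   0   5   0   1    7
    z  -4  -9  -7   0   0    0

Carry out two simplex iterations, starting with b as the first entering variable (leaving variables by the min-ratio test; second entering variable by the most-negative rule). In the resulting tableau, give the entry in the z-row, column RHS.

Ratio test on column b — row 1: 23/3 = 23/3; row 2: entry 0 ≤ 0. Minimum is 23/3 at row 1 (w1 leaves); pivot element 3.
Divide row 1 by 3; eliminate column b from the other rows.
Second iteration: most negative z-row entry is -1 in column a, so a enters.
Ratio test on column a — row 1: (23/3)/(1/3) = 23; row 2: 7/3 = 7/3. Minimum is 7/3 at row 2 (w2 leaves); pivot element 3.
Divide row 2 by 3; eliminate column a from the other rows.
After both pivots, the entry at the z-row, column RHS is 214/3.

214/3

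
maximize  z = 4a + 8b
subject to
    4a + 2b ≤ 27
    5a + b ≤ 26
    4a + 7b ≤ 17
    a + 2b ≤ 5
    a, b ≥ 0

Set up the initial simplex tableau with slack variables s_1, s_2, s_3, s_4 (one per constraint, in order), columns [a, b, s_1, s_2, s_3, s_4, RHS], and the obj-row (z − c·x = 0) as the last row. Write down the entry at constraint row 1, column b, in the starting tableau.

Constraint 1 has coefficient 2 on b.

2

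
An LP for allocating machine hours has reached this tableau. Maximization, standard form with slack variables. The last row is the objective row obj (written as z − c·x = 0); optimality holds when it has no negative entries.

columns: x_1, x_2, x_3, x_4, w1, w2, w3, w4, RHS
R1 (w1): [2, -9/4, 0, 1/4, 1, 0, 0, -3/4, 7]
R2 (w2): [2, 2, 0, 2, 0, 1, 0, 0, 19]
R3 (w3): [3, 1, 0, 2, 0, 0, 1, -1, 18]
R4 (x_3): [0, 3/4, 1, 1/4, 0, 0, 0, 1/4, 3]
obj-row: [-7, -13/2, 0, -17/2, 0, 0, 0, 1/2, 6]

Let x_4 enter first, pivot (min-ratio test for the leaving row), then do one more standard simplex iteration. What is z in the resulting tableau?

345/4

Ratio test on column x_4 — row 1: 7/(1/4) = 28; row 2: 19/2 = 19/2; row 3: 18/2 = 9; row 4: 3/(1/4) = 12. Minimum is 9 at row 3 (w3 leaves); pivot element 2.
Pivot on row 3; the obj-row RHS becomes 6 − (-17/2)·9 = 165/2.
Next entering variable (most negative obj-row entry -15/4): w4.
Ratio test on column w4 — row 1: entry -5/8 ≤ 0; row 2: 1/1 = 1; row 3: entry -1/2 ≤ 0; row 4: (3/4)/(3/8) = 2. Minimum is 1 at row 2 (w2 leaves); pivot element 1.
After the second pivot the obj-row RHS is 165/2 − (-15/4)·1 = 345/4.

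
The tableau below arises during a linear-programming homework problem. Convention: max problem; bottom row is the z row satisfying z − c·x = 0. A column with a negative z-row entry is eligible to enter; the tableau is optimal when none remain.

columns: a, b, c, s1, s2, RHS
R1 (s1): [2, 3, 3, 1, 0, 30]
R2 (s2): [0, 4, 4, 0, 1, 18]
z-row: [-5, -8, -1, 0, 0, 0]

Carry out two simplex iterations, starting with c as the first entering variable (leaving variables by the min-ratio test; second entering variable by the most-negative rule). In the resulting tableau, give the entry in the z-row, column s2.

2

Ratio test on column c — row 1: 30/3 = 10; row 2: 18/4 = 9/2. Minimum is 9/2 at row 2 (s2 leaves); pivot element 4.
Divide row 2 by 4; eliminate column c from the other rows.
Second iteration: most negative z-row entry is -7 in column b, so b enters.
Ratio test on column b — row 1: entry 0 ≤ 0; row 2: (9/2)/1 = 9/2. Minimum is 9/2 at row 2 (c leaves); pivot element 1.
Divide row 2 by 1; eliminate column b from the other rows.
After both pivots, the entry at the z-row, column s2 is 2.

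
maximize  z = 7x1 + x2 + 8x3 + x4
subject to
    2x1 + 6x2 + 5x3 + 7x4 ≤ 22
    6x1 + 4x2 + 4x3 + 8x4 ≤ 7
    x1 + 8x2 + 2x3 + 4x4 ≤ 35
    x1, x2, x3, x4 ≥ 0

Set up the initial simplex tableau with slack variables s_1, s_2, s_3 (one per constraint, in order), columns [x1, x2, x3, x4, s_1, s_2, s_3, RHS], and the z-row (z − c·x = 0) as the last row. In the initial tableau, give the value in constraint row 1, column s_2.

Slack s_2 belongs to constraint 2; its column is the unit vector e_2, so the entry in row 1 is 0.

0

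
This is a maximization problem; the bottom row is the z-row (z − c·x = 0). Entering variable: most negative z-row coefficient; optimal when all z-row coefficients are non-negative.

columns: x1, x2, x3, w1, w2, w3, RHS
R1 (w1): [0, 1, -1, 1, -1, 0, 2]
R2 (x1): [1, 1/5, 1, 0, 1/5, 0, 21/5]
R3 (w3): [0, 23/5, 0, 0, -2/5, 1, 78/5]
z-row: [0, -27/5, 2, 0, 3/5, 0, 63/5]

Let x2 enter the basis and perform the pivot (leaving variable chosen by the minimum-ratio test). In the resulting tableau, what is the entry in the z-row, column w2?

Ratio test on column x2 — row 1: 2/1 = 2; row 2: (21/5)/(1/5) = 21; row 3: (78/5)/(23/5) = 78/23. Minimum is 2 at row 1 (w1 leaves); pivot element 1.
Divide row 1 by 1; eliminate column x2 from the other rows.
z-row update in column w2: 3/5 − (-27/5)·(-1) = -24/5.

-24/5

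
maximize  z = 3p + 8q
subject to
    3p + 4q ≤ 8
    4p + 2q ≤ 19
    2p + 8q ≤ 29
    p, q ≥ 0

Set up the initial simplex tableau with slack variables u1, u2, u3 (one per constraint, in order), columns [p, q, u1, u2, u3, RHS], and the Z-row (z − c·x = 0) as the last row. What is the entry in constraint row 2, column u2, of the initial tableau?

Slack u2 belongs to constraint 2; its column is the unit vector e_2, so the entry in row 2 is 1.

1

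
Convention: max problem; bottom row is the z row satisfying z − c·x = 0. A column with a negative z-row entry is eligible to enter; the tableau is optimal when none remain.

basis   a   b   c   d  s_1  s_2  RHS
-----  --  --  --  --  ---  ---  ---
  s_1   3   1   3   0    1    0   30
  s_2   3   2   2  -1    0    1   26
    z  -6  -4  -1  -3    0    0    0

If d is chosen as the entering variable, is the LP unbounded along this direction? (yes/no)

yes

Every constraint-row entry in column d is ≤ 0, so increasing d is unbounded.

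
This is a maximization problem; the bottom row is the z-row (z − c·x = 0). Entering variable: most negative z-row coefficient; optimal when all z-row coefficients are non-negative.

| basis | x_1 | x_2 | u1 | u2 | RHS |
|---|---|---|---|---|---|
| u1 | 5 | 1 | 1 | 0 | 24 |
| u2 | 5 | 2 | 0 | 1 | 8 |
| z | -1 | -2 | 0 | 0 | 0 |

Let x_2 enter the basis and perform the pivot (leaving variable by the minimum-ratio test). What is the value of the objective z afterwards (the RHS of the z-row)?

8

Ratio test on column x_2 — row 1: 24/1 = 24; row 2: 8/2 = 4. Minimum is 4 at row 2 (u2 leaves); pivot element 2.
Pivot on row 2; the z-row RHS becomes 0 − (-2)·4 = 8.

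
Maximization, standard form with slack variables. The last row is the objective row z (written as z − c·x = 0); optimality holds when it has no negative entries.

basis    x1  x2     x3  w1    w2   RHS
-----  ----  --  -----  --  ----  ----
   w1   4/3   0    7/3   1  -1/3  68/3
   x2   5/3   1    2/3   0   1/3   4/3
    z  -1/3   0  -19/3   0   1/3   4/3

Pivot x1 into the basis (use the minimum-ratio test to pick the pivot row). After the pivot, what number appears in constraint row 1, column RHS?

108/5

Ratio test on column x1 — row 1: (68/3)/(4/3) = 17; row 2: (4/3)/(5/3) = 4/5. Minimum is 4/5 at row 2 (x2 leaves); pivot element 5/3.
Divide row 2 by 5/3; eliminate column x1 from the other rows.
Row 1 update in column RHS: 68/3 − (4/3)·(4/5) = 108/5.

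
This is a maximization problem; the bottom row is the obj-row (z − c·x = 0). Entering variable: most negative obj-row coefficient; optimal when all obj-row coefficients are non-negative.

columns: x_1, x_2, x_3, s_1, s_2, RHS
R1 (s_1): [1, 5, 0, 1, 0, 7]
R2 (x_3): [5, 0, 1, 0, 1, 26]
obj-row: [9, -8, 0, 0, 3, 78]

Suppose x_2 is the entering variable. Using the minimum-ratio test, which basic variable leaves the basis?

Column x_2 entries and ratios — s_1: 7/5 = 7/5; x_3: 0 ≤ 0, skip.
Smallest ratio is 7/5 in the row of s_1, so s_1 leaves.

s_1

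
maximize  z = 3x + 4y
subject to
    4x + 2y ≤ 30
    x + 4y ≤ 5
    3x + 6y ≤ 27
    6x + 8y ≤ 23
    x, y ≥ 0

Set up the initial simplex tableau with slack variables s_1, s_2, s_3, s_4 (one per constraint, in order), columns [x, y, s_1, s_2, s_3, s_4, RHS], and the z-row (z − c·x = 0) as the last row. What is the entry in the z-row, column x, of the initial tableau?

-3

The z-row carries the negated objective coefficients: the x entry is -3.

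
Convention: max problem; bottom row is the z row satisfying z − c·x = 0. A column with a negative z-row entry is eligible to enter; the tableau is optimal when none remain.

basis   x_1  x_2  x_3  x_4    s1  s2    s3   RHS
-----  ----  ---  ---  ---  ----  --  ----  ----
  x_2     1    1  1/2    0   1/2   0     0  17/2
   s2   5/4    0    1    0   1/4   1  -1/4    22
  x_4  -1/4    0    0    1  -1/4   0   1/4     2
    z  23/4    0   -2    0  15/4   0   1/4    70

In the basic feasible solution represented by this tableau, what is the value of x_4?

x_4 is basic (row 3); its value is the RHS of that row, 2.

2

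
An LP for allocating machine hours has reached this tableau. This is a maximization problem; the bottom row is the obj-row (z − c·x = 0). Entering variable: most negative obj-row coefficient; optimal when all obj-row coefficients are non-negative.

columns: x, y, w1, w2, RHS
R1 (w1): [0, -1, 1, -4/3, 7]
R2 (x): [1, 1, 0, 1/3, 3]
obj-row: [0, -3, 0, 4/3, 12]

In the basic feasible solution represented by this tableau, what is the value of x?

3

x is basic (row 2); its value is the RHS of that row, 3.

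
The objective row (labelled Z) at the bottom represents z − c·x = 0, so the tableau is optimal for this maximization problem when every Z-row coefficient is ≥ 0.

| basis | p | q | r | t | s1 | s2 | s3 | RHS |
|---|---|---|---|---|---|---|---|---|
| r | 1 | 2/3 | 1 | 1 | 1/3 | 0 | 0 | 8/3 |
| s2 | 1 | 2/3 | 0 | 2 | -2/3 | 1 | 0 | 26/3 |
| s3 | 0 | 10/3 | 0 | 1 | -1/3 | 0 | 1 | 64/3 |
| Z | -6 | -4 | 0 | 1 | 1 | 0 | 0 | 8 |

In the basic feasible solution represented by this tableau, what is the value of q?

0

q is not in the basis, so in the current basic feasible solution q = 0.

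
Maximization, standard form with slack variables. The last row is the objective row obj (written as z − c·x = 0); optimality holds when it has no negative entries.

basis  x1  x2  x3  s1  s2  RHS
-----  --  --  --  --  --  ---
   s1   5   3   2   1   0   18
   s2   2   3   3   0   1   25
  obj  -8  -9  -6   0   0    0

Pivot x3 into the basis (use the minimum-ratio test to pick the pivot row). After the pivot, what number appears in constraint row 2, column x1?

2/3

Ratio test on column x3 — row 1: 18/2 = 9; row 2: 25/3 = 25/3. Minimum is 25/3 at row 2 (s2 leaves); pivot element 3.
Divide row 2 by 3; eliminate column x3 from the other rows.
In the new row 2, the x1 entry is the old entry divided by the pivot: 2/3 = 2/3.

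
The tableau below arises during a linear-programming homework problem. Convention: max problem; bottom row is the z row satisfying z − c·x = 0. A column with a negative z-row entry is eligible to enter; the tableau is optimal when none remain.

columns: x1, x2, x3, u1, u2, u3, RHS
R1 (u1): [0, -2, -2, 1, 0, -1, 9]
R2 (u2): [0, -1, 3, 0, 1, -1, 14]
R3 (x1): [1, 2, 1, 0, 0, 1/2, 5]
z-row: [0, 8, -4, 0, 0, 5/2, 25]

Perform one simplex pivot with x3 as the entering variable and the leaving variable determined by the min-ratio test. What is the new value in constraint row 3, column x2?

Ratio test on column x3 — row 1: entry -2 ≤ 0; row 2: 14/3 = 14/3; row 3: 5/1 = 5. Minimum is 14/3 at row 2 (u2 leaves); pivot element 3.
Divide row 2 by 3; eliminate column x3 from the other rows.
Row 3 update in column x2: 2 − 1·(-1/3) = 7/3.

7/3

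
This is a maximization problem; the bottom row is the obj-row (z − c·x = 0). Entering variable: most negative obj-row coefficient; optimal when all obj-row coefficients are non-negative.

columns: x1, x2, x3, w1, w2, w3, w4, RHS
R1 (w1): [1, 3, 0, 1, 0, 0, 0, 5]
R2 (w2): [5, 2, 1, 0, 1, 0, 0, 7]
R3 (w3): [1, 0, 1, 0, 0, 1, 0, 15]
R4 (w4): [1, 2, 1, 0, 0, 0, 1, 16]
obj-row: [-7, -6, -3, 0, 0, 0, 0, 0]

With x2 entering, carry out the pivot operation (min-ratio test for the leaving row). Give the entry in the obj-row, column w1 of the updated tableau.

Ratio test on column x2 — row 1: 5/3 = 5/3; row 2: 7/2 = 7/2; row 3: entry 0 ≤ 0; row 4: 16/2 = 8. Minimum is 5/3 at row 1 (w1 leaves); pivot element 3.
Divide row 1 by 3; eliminate column x2 from the other rows.
obj-row update in column w1: 0 − (-6)·(1/3) = 2.

2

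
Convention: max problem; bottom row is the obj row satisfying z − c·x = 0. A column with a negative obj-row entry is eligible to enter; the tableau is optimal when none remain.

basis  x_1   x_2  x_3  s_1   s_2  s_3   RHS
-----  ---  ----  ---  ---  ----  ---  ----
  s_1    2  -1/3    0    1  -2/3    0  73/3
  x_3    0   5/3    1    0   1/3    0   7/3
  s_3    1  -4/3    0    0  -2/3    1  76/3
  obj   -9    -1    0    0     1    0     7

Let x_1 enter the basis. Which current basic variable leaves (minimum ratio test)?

s_1

Column x_1 entries and ratios — s_1: (73/3)/2 = 73/6; x_3: 0 ≤ 0, skip; s_3: (76/3)/1 = 76/3.
Smallest ratio is 73/6 in the row of s_1, so s_1 leaves.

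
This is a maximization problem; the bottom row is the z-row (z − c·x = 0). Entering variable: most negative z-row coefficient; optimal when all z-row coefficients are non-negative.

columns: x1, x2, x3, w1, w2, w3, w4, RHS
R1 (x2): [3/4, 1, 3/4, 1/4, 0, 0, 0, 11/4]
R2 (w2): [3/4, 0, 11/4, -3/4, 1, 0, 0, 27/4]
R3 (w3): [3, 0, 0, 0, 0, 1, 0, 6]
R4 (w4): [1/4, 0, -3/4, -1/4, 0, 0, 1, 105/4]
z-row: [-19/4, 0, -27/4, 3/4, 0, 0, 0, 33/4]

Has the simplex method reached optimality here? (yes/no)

no

The z-row has a negative entry -27/4 in column x3, so it is not optimal.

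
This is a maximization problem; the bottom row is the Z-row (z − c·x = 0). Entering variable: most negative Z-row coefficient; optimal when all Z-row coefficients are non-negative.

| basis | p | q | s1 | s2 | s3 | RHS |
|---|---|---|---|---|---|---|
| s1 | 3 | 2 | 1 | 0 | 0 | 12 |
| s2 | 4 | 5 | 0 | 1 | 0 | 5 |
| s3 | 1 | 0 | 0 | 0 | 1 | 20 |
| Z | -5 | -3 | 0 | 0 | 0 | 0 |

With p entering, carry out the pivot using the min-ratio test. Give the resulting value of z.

Ratio test on column p — row 1: 12/3 = 4; row 2: 5/4 = 5/4; row 3: 20/1 = 20. Minimum is 5/4 at row 2 (s2 leaves); pivot element 4.
Pivot on row 2; the Z-row RHS becomes 0 − (-5)·(5/4) = 25/4.

25/4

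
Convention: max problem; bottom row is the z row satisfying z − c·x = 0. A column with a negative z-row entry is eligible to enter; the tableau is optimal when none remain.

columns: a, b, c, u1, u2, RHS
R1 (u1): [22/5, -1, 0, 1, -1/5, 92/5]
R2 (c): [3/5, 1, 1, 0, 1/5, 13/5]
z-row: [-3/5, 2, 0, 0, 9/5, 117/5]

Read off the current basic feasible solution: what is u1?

u1 is basic (row 1); its value is the RHS of that row, 92/5.

92/5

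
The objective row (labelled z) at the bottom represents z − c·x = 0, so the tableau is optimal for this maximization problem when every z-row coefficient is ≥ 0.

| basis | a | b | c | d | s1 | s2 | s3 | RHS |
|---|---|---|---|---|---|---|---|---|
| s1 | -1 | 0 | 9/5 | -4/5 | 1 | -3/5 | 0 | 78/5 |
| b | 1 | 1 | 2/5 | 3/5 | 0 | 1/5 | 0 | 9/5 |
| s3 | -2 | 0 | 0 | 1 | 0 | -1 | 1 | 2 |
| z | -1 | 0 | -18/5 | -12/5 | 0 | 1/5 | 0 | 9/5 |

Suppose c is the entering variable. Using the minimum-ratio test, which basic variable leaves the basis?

b

Column c entries and ratios — s1: (78/5)/(9/5) = 26/3; b: (9/5)/(2/5) = 9/2; s3: 0 ≤ 0, skip.
Smallest ratio is 9/2 in the row of b, so b leaves.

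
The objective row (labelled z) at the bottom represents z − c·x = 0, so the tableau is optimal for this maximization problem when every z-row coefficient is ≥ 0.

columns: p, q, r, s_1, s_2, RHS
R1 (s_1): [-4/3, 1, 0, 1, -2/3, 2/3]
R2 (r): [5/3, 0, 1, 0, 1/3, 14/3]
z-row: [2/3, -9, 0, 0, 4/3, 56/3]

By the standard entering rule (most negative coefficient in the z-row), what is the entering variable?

q

Negative z-row entries: q: -9.
The most negative is -9 in column q, so q enters.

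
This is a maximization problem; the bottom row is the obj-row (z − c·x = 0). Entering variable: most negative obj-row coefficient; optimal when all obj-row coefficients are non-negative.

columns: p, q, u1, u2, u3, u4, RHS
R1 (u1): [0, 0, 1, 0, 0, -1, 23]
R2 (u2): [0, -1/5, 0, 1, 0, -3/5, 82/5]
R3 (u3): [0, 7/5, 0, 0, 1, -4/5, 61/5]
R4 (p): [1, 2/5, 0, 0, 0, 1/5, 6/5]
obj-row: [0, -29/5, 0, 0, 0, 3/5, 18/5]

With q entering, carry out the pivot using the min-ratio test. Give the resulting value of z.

21

Ratio test on column q — row 1: entry 0 ≤ 0; row 2: entry -1/5 ≤ 0; row 3: (61/5)/(7/5) = 61/7; row 4: (6/5)/(2/5) = 3. Minimum is 3 at row 4 (p leaves); pivot element 2/5.
Pivot on row 4; the obj-row RHS becomes 18/5 − (-29/5)·3 = 21.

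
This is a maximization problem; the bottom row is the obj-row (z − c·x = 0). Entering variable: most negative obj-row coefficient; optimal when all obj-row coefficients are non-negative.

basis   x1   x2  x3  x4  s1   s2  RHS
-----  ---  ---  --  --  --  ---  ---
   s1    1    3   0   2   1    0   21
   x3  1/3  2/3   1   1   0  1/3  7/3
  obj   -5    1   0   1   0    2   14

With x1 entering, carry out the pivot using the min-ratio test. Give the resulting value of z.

49

Ratio test on column x1 — row 1: 21/1 = 21; row 2: (7/3)/(1/3) = 7. Minimum is 7 at row 2 (x3 leaves); pivot element 1/3.
Pivot on row 2; the obj-row RHS becomes 14 − (-5)·7 = 49.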